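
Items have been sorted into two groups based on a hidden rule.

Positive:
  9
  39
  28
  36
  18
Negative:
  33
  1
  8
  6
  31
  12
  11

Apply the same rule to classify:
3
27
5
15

Negative, Positive, Negative, Negative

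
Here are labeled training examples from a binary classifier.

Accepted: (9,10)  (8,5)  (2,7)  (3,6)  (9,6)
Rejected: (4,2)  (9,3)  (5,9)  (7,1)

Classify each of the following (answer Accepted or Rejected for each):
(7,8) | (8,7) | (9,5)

'Accepted' ⟺ sum is odd.

Accepted, Accepted, Rejected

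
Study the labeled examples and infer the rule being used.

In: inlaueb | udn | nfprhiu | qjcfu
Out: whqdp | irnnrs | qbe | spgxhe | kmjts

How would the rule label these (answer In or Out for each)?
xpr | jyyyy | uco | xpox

Out, Out, In, Out

The common property of the 'In' items is: contains 'u'. No 'Out' item has it.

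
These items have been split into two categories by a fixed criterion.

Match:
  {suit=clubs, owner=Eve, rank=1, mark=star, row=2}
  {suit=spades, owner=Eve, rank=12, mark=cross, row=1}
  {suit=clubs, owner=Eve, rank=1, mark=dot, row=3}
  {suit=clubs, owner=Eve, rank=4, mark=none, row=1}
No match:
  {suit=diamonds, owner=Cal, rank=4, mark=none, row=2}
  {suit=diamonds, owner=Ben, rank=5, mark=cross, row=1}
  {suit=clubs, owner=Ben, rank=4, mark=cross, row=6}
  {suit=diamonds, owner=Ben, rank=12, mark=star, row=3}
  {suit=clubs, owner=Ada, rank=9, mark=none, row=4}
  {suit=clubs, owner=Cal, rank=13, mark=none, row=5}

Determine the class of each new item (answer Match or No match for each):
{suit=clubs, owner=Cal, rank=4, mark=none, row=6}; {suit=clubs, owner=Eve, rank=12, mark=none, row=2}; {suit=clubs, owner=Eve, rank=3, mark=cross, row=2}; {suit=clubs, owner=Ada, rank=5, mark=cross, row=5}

The classifier is using: owner is Eve.
{suit=clubs, owner=Cal, rank=4, mark=none, row=6} → owner is Cal → No match.
{suit=clubs, owner=Eve, rank=12, mark=none, row=2} → owner is Eve → Match.
{suit=clubs, owner=Eve, rank=3, mark=cross, row=2} → owner is Eve → Match.
{suit=clubs, owner=Ada, rank=5, mark=cross, row=5} → owner is Ada → No match.

No match, Match, Match, No match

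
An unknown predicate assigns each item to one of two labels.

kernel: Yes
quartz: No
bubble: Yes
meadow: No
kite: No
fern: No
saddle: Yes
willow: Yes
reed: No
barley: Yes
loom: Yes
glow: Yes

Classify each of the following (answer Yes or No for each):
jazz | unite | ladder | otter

No, No, Yes, No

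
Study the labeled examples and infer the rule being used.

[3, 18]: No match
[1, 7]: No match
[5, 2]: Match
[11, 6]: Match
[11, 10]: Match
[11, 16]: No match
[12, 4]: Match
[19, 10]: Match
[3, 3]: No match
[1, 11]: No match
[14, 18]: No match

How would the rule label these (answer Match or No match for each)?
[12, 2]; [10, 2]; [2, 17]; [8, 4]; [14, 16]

Match, Match, No match, Match, No match

A rule that fits every label: first > second — true of each 'Match' example, false of each 'No match' one.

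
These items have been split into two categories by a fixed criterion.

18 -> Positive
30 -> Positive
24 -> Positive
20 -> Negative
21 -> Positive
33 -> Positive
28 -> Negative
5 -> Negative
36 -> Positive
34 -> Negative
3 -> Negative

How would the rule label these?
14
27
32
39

Negative, Positive, Negative, Positive

Rule: multiple of 3 AND at least 5. This holds for each 'Positive' example and fails for each 'Negative' one.
Negative: 14, since 14 = 3·4 + 2, 14 ≥ 5. Positive: 27, since 27 = 3·9, 27 ≥ 5. Negative: 32, since 32 = 3·10 + 2, 32 ≥ 5. Positive: 39, since 39 = 3·13, 39 ≥ 5.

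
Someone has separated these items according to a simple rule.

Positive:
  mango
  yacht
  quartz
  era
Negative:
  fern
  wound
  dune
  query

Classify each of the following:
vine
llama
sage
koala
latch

Looking at the examples, the only property every 'Positive' case has and every 'Negative' case lacks is: contains 'a'.
vine: no 'a', doesn't qualify → Negative. llama: has 'a', meets the rule → Positive. sage: has 'a', meets the rule → Positive. koala: has 'a', meets the rule → Positive. latch: has 'a', meets the rule → Positive.

Negative, Positive, Positive, Positive, Positive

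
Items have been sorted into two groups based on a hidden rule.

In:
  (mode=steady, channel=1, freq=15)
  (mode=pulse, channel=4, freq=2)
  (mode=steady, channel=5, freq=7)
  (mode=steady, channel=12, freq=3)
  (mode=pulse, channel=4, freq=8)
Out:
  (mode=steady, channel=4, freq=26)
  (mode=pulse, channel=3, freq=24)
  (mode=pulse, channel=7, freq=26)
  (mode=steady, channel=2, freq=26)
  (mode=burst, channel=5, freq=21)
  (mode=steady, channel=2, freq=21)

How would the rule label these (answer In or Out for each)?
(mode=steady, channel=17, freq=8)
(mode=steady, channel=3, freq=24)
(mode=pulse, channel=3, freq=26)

In, Out, Out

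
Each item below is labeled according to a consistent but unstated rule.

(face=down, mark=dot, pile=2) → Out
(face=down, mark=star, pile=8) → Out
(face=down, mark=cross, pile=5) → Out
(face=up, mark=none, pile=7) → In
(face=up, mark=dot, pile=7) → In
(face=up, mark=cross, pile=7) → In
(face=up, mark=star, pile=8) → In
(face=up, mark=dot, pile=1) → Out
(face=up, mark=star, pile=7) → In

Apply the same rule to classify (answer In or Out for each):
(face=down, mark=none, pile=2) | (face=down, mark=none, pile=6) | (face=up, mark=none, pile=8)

The pattern is that an item is 'In' exactly when: face is up AND pile ≥ 2.

Out, Out, In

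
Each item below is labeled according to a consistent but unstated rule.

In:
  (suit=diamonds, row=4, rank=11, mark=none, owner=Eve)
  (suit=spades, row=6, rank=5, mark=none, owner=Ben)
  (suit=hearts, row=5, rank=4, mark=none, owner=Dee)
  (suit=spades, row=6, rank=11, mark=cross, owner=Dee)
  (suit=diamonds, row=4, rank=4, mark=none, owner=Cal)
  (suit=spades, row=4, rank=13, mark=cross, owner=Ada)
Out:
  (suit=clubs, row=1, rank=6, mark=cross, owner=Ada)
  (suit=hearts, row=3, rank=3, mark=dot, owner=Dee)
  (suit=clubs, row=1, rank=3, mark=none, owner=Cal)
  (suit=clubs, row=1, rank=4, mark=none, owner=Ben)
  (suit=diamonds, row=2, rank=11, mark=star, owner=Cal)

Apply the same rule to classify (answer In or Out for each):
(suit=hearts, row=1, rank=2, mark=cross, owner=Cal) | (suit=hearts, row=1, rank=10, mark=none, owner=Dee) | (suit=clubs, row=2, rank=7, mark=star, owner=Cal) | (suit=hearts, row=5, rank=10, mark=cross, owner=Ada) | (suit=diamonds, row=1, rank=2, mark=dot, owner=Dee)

Out, Out, Out, In, Out

'In' ⟺ row ≥ 4.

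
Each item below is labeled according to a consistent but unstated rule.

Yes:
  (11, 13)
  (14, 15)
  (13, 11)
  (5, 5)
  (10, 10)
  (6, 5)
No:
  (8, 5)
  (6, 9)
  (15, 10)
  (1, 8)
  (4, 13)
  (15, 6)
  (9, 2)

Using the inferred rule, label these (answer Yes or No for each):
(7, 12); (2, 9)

No, No

'Yes' ⟺ |first − second| ≤ 2.
(7, 12): No (|7−12| = 5).
(2, 9): No (|2−9| = 7).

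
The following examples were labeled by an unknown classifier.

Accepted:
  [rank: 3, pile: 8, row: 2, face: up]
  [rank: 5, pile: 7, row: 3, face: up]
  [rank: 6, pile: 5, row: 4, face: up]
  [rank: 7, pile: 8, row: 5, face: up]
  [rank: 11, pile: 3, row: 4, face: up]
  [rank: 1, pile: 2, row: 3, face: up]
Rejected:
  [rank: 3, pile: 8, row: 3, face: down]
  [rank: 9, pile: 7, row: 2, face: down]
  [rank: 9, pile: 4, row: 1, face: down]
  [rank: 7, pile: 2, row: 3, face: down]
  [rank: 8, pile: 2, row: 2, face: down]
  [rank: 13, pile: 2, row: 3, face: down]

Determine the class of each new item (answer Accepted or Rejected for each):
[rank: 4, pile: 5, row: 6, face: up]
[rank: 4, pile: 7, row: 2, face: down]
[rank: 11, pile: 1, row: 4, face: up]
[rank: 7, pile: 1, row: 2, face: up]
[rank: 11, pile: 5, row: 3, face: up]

One predicate separates the groups cleanly: face is up.
Accepted: [rank: 4, pile: 5, row: 6, face: up], since face is up.
Rejected: [rank: 4, pile: 7, row: 2, face: down], since face is down.
Accepted: [rank: 11, pile: 1, row: 4, face: up], since face is up.
Accepted: [rank: 7, pile: 1, row: 2, face: up], since face is up.
Accepted: [rank: 11, pile: 5, row: 3, face: up], since face is up.

Accepted, Rejected, Accepted, Accepted, Accepted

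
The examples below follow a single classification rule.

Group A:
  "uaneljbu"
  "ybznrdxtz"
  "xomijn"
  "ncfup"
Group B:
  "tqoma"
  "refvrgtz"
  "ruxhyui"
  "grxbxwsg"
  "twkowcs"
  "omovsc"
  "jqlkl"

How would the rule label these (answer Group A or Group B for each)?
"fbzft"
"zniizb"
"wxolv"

Group B, Group A, Group B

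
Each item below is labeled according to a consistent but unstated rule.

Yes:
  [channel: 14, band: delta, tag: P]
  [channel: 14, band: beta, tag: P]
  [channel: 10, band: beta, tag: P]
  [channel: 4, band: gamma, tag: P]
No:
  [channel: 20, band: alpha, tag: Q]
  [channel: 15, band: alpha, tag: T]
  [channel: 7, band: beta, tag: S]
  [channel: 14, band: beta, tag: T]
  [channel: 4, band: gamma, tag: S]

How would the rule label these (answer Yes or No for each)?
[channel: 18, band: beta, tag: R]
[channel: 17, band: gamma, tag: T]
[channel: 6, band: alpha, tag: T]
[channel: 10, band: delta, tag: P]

One predicate separates the groups cleanly: tag is P.
[channel: 18, band: beta, tag: R]: No (tag is R).
[channel: 17, band: gamma, tag: T]: No (tag is T).
[channel: 6, band: alpha, tag: T]: No (tag is T).
[channel: 10, band: delta, tag: P]: Yes (tag is P).

No, No, No, Yes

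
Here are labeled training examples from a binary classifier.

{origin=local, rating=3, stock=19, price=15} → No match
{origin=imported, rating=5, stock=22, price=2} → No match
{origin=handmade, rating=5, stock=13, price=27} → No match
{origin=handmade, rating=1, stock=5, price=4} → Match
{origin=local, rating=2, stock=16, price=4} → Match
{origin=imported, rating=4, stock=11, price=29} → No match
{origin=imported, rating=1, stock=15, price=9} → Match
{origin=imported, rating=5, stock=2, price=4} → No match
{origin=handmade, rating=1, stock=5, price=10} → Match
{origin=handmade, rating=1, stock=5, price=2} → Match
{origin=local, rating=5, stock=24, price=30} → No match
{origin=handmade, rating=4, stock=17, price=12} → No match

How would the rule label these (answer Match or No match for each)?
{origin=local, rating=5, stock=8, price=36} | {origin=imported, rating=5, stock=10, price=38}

No match, No match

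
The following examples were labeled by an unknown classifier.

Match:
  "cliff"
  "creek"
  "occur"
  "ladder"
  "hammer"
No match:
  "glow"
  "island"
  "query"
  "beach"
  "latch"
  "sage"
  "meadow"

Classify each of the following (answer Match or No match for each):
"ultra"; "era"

No match, No match

One predicate separates the groups cleanly: has a double letter.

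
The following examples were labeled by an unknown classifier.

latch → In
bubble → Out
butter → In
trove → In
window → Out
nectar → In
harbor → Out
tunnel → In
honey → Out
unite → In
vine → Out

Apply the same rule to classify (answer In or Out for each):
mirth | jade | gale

In, Out, Out

'In' ⟺ contains 't'.
mirth → has 't' → In.
jade → no 't' → Out.
gale → no 't' → Out.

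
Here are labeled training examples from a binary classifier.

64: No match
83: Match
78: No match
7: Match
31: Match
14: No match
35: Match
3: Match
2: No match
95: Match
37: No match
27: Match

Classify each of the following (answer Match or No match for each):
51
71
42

Match, Match, No match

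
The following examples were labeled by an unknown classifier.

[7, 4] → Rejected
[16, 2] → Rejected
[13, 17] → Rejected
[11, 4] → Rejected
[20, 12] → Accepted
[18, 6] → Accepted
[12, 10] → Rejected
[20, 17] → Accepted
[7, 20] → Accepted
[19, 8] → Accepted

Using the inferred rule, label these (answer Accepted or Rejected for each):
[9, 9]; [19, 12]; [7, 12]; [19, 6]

'Accepted' ⟺ max ≥ 18.

Rejected, Accepted, Rejected, Accepted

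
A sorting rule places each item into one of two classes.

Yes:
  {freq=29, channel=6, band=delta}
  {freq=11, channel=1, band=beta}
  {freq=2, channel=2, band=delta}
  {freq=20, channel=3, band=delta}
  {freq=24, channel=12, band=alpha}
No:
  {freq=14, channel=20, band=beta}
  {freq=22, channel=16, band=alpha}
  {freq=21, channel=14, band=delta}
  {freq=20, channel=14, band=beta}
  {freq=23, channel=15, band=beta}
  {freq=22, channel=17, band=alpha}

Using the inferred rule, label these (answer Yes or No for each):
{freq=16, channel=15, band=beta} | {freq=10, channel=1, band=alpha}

No, Yes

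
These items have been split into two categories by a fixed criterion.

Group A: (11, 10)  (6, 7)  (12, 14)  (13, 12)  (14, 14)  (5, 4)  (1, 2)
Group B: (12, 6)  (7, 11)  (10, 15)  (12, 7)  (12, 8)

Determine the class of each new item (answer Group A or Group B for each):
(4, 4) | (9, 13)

A rule that fits every label: |first − second| ≤ 2 — true of each 'Group A' example, false of each 'Group B' one.

Group A, Group B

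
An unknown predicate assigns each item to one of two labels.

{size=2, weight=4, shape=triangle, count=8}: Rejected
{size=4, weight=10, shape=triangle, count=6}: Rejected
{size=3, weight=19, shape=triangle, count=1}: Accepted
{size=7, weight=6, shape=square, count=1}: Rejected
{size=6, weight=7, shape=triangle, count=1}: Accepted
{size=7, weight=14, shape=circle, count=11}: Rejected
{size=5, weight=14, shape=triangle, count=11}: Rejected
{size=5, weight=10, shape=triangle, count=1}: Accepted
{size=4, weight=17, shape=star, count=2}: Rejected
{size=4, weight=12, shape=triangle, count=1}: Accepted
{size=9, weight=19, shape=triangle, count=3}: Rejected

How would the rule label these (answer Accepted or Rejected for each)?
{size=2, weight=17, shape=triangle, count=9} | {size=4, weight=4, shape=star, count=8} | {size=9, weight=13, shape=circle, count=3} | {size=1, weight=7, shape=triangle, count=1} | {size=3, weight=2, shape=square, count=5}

The common property of the 'Accepted' items is: shape is triangle AND count = 1. No 'Rejected' item has it.
{size=2, weight=17, shape=triangle, count=9}: Rejected (shape is triangle, count = 9). {size=4, weight=4, shape=star, count=8}: Rejected (shape is star, count = 8). {size=9, weight=13, shape=circle, count=3}: Rejected (shape is circle, count = 3). {size=1, weight=7, shape=triangle, count=1}: Accepted (shape is triangle, count = 1). {size=3, weight=2, shape=square, count=5}: Rejected (shape is square, count = 5).

Rejected, Rejected, Rejected, Accepted, Rejected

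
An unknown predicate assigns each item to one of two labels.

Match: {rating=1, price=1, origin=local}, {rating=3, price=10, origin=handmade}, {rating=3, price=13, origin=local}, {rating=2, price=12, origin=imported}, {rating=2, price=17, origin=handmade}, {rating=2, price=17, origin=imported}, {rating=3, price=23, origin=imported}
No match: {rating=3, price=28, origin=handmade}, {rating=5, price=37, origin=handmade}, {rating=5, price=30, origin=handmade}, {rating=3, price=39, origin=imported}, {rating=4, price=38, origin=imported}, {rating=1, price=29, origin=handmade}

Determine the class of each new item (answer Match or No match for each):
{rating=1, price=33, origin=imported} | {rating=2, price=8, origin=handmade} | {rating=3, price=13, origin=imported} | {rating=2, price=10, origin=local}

The simplest hypothesis consistent with all the labels is: price ≤ 23.

No match, Match, Match, Match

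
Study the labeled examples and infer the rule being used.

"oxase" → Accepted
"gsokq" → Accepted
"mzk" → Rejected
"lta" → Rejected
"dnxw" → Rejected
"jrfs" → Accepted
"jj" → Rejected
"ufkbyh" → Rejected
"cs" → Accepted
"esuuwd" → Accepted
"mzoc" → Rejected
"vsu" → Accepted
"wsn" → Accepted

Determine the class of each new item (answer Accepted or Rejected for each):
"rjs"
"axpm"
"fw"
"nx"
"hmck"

Accepted, Rejected, Rejected, Rejected, Rejected

The rule appears to be: contains 's'.
"rjs": has 's', has this property → Accepted. "axpm": no 's', does not satisfy this → Rejected. "fw": no 's', does not satisfy this → Rejected. "nx": no 's', does not satisfy this → Rejected. "hmck": no 's', does not satisfy this → Rejected.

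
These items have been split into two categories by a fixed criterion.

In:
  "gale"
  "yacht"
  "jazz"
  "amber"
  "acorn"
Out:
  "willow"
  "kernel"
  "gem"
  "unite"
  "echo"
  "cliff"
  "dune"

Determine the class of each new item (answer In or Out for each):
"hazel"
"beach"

In, In

The pattern is that an item is 'In' exactly when: contains 'a'.
"hazel": has 'a' — passes, so In.
"beach": has 'a' — passes, so In.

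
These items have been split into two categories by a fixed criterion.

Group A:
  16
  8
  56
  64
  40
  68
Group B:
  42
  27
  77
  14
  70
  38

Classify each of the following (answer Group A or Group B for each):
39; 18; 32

Group B, Group B, Group A

Every 'Group A' example satisfies: multiple of 4. None of the 'Group B' examples do.
39 — 39 = 4·9 + 3, hence Group B. 18 — 18 = 4·4 + 2, hence Group B. 32 — 32 = 4·8, hence Group A.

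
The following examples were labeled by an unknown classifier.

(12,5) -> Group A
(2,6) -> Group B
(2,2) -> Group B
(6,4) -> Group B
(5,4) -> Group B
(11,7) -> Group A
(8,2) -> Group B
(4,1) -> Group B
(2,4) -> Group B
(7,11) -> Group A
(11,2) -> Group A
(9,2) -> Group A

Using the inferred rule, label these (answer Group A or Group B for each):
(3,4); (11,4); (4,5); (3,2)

Group B, Group A, Group B, Group B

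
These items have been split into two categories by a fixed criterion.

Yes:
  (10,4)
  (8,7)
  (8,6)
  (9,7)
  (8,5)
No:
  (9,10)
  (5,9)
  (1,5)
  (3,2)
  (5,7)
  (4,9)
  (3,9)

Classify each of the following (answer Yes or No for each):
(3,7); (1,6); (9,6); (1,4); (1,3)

No, No, Yes, No, No

One predicate separates the groups cleanly: first > second AND sum ≥ 6.
(3,7) — 3 < 7, 3+7 = 10, hence No.
(1,6) — 1 < 6, 1+6 = 7, hence No.
(9,6) — 9 > 6, 9+6 = 15, hence Yes.
(1,4) — 1 < 4, 1+4 = 5, hence No.
(1,3) — 1 < 3, 1+3 = 4, hence No.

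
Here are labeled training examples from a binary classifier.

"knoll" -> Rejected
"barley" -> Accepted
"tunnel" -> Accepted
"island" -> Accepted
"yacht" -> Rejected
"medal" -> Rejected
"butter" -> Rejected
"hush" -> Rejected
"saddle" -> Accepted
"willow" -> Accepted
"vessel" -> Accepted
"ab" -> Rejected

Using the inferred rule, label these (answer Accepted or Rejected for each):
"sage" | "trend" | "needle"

The classifier is using: even length AND contains 'l'.
"sage" → length 4, no 'l' → Rejected.
"trend" → length 5, no 'l' → Rejected.
"needle" → length 6, has 'l' → Accepted.

Rejected, Rejected, Accepted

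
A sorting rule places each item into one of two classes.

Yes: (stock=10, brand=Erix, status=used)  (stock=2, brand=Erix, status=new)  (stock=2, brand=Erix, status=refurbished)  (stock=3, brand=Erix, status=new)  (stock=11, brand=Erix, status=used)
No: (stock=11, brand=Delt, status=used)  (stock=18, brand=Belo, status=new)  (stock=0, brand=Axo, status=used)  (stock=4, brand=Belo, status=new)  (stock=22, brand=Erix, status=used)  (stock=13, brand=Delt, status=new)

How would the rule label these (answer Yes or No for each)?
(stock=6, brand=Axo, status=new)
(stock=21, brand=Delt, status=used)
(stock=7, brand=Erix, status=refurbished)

No, No, Yes

The pattern is that an item is 'Yes' exactly when: brand is Erix AND stock ≤ 11.
(stock=6, brand=Axo, status=new) — brand is Axo, stock = 6, hence No. (stock=21, brand=Delt, status=used) — brand is Delt, stock = 21, hence No. (stock=7, brand=Erix, status=refurbished) — brand is Erix, stock = 7, hence Yes.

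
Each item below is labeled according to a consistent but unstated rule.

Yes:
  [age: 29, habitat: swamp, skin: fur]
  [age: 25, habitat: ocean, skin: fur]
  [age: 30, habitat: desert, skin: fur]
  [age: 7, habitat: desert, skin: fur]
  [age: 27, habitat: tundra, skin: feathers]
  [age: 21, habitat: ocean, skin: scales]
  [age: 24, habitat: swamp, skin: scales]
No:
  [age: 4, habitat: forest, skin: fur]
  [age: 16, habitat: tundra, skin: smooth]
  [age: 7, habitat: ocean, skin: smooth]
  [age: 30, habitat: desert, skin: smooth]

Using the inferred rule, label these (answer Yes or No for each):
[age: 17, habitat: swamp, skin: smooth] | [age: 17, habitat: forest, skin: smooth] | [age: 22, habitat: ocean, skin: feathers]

No, No, Yes

'Yes' ⟺ skin is not smooth AND age ≥ 7.
[age: 17, habitat: swamp, skin: smooth]: No (skin is smooth, age = 17). [age: 17, habitat: forest, skin: smooth]: No (skin is smooth, age = 17). [age: 22, habitat: ocean, skin: feathers]: Yes (skin is feathers, age = 22).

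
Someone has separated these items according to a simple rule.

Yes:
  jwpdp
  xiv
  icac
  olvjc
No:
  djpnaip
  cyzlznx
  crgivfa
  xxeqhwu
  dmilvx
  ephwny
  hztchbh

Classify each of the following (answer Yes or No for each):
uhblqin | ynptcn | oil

No, No, Yes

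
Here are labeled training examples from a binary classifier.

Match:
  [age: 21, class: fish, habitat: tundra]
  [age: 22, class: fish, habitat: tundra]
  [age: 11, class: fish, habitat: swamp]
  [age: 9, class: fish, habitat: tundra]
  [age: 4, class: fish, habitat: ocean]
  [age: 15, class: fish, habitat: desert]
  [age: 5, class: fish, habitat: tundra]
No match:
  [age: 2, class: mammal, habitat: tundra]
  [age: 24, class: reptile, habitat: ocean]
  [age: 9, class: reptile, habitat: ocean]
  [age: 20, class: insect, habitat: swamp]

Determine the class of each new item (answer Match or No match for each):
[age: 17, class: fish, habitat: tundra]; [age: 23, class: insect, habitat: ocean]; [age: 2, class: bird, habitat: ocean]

All 'Match' examples share one property — class is fish — and every 'No match' example lacks it.
[age: 17, class: fish, habitat: tundra]: Match (class is fish).
[age: 23, class: insect, habitat: ocean]: No match (class is insect).
[age: 2, class: bird, habitat: ocean]: No match (class is bird).

Match, No match, No match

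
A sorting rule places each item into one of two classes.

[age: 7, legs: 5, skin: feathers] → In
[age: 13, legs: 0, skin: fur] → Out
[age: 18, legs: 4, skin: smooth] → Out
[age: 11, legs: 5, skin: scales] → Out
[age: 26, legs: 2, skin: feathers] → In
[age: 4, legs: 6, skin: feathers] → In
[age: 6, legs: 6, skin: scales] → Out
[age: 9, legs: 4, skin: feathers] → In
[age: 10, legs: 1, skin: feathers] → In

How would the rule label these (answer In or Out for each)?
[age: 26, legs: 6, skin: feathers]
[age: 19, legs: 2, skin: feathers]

The classifier is using: skin is feathers.
[age: 26, legs: 6, skin: feathers] — skin is feathers, hence In. [age: 19, legs: 2, skin: feathers] — skin is feathers, hence In.

In, In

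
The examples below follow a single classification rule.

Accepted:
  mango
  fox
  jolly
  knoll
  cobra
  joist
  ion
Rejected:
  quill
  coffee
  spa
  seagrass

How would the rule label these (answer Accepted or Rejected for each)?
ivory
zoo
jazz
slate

The simplest hypothesis consistent with all the labels is: odd length AND contains 'o'.
ivory — length 5, has 'o', hence Accepted. zoo — length 3, has 'o', hence Accepted. jazz — length 4, no 'o', hence Rejected. slate — length 5, no 'o', hence Rejected.

Accepted, Accepted, Rejected, Rejected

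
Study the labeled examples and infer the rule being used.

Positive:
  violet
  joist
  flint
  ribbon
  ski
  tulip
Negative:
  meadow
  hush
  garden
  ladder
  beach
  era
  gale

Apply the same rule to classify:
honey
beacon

Negative, Negative

The rule appears to be: contains 'i'.
honey: no 'i' — lacks this property, so Negative.
beacon: no 'i' — lacks this property, so Negative.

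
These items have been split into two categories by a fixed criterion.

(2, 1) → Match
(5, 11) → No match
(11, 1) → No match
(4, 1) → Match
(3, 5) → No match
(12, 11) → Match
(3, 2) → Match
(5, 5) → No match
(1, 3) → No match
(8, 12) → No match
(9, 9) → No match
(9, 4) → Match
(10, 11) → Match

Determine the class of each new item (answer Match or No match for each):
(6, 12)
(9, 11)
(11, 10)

No match, No match, Match

Checking candidate rules against both groups, what survives is: sum is odd.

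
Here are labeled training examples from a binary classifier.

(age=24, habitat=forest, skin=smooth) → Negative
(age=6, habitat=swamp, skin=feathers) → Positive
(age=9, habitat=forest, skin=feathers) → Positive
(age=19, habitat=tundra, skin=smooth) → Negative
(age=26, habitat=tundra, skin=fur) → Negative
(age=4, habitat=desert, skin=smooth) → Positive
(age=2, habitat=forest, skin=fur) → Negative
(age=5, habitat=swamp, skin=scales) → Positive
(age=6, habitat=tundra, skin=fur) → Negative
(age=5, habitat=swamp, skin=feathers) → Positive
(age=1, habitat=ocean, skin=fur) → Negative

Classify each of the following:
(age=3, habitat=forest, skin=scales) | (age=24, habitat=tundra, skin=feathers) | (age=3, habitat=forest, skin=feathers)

Positive, Negative, Positive

The classifier is using: skin is not fur AND age ≤ 9.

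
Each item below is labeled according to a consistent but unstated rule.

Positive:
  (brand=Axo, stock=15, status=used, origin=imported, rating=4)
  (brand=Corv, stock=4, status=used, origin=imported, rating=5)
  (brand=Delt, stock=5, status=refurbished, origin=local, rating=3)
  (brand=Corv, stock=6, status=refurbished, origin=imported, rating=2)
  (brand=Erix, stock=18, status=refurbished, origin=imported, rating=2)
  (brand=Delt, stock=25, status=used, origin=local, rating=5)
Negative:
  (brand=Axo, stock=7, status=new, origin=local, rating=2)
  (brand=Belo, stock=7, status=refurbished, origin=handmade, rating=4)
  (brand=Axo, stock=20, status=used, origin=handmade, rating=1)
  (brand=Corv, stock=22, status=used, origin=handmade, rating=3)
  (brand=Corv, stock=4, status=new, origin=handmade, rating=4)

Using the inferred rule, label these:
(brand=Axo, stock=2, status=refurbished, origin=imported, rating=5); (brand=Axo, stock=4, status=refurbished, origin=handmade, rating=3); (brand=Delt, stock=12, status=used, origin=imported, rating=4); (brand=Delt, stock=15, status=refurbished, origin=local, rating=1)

Positive, Negative, Positive, Positive

The simplest hypothesis consistent with all the labels is: brand is Delt OR origin is imported.
(brand=Axo, stock=2, status=refurbished, origin=imported, rating=5) → brand is Axo, origin is imported → Positive. (brand=Axo, stock=4, status=refurbished, origin=handmade, rating=3) → brand is Axo, origin is handmade → Negative. (brand=Delt, stock=12, status=used, origin=imported, rating=4) → brand is Delt, origin is imported → Positive. (brand=Delt, stock=15, status=refurbished, origin=local, rating=1) → brand is Delt, origin is local → Positive.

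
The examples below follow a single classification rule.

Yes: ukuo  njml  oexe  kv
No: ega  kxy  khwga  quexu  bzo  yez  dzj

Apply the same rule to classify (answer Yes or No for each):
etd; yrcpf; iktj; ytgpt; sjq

All 'Yes' examples share one property — even length — and every 'No' example lacks it.

No, No, Yes, No, No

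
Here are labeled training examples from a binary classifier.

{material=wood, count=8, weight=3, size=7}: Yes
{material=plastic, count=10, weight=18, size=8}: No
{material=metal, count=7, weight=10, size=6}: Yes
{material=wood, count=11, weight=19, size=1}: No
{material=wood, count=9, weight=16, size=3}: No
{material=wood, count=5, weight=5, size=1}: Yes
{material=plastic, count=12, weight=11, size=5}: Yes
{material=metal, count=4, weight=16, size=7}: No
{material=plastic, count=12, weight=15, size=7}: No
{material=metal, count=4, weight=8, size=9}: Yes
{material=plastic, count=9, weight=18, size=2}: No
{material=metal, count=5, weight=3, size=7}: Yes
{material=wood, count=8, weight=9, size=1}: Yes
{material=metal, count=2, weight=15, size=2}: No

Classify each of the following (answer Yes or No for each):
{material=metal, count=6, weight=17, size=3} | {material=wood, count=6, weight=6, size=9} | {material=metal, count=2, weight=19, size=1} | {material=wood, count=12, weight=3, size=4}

No, Yes, No, Yes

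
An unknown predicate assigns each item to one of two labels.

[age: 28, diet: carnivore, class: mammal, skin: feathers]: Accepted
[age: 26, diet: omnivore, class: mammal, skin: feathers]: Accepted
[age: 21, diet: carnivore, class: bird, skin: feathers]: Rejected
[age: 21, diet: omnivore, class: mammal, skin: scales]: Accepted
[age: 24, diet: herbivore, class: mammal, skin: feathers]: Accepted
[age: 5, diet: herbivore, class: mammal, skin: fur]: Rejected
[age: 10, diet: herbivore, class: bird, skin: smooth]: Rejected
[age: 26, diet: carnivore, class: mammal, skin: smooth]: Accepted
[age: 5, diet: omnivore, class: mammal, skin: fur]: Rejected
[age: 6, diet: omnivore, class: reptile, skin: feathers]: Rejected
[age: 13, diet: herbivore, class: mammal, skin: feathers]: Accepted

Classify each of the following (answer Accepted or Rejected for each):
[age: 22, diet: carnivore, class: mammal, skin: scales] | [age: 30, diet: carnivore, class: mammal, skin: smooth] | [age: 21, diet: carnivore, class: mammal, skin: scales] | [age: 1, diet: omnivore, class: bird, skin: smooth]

A rule that fits every label: class is mammal AND age ≥ 6 — true of each 'Accepted' example, false of each 'Rejected' one.

Accepted, Accepted, Accepted, Rejected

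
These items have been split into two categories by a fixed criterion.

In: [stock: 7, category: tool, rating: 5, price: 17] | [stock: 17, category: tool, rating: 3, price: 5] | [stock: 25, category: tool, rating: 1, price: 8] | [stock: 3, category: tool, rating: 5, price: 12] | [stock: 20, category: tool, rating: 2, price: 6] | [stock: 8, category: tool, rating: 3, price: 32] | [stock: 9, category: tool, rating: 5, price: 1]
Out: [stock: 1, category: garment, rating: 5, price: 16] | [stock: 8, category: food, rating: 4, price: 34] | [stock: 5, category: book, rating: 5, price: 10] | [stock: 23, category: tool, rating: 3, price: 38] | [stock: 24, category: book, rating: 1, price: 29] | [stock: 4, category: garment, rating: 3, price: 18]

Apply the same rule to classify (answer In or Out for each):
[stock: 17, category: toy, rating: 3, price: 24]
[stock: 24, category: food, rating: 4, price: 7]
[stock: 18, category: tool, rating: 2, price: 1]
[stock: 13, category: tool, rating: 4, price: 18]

The pattern is that an item is 'In' exactly when: category is tool AND price ≤ 32.
[stock: 17, category: toy, rating: 3, price: 24] — category is toy, price = 24, hence Out.
[stock: 24, category: food, rating: 4, price: 7] — category is food, price = 7, hence Out.
[stock: 18, category: tool, rating: 2, price: 1] — category is tool, price = 1, hence In.
[stock: 13, category: tool, rating: 4, price: 18] — category is tool, price = 18, hence In.

Out, Out, In, In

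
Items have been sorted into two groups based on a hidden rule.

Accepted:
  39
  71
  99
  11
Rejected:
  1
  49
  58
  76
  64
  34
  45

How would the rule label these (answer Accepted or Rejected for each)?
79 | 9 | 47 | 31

Accepted, Rejected, Accepted, Accepted

All 'Accepted' examples share one property — ≡ 3 (mod 4) — and every 'Rejected' example lacks it.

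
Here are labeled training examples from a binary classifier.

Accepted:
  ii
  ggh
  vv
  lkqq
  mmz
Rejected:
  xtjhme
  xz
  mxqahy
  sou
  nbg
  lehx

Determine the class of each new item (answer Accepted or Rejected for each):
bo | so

All 'Accepted' examples share one property — has a double letter — and every 'Rejected' example lacks it.
Rejected: bo, since no doubled letter. Rejected: so, since no doubled letter.

Rejected, Rejected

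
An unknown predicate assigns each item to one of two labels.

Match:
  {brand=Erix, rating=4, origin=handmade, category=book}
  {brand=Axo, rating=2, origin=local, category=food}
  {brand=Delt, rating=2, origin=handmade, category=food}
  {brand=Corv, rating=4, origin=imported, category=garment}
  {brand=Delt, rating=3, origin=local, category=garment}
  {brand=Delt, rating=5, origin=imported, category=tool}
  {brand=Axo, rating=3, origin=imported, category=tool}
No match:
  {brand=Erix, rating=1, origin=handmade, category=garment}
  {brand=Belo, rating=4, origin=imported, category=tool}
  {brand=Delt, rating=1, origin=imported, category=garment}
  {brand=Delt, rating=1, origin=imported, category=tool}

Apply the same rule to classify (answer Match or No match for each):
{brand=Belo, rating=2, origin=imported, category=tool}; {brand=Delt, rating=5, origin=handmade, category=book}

A rule that fits every label: brand is not Belo AND rating ≥ 2 — true of each 'Match' example, false of each 'No match' one.
{brand=Belo, rating=2, origin=imported, category=tool} → brand is Belo, rating = 2 → No match. {brand=Delt, rating=5, origin=handmade, category=book} → brand is Delt, rating = 5 → Match.

No match, Match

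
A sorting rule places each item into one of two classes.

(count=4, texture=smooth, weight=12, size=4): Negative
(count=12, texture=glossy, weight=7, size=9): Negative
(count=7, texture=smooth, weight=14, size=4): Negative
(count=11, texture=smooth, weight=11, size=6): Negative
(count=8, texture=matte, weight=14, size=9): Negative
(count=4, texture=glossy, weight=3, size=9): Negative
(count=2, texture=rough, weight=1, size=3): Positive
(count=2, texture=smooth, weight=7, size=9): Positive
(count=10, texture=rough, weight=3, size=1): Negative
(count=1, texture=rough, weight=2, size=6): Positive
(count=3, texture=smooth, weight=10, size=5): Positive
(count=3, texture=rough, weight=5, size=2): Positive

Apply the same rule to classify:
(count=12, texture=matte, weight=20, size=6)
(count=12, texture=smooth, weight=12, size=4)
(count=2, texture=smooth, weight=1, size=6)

The distinguishing property — count ≤ 3 — holds for all the 'Positive' cases and none of the 'Negative' cases.
Negative: (count=12, texture=matte, weight=20, size=6), since count = 12. Negative: (count=12, texture=smooth, weight=12, size=4), since count = 12. Positive: (count=2, texture=smooth, weight=1, size=6), since count = 2.

Negative, Negative, Positive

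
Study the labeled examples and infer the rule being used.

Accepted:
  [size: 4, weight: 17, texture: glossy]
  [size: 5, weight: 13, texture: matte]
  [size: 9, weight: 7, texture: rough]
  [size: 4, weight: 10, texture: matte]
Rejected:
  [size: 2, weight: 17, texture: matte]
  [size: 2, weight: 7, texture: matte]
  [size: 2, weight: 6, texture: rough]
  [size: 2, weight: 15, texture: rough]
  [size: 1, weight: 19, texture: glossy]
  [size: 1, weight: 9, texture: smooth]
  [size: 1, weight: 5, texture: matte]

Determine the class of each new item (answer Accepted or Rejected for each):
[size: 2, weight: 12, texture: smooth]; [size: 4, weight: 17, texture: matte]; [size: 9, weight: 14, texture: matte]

Rejected, Accepted, Accepted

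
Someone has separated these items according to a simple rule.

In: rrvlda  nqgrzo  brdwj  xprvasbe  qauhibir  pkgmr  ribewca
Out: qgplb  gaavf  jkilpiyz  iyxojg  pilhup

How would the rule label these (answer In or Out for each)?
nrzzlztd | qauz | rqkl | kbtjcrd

The simplest hypothesis consistent with all the labels is: contains 'r'.

In, Out, In, In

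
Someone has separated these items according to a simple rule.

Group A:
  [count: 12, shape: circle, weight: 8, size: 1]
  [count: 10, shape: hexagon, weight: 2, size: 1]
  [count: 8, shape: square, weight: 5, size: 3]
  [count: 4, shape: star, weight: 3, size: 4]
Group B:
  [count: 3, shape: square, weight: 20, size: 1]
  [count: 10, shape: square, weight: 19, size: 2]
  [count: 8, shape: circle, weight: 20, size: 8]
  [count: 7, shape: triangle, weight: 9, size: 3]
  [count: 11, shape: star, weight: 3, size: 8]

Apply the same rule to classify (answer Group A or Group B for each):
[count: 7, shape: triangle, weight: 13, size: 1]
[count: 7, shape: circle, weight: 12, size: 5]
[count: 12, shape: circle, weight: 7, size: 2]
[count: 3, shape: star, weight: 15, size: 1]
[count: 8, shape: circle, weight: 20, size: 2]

The distinguishing property — weight ≤ 8 AND size ≤ 4 — holds for all the 'Group A' cases and none of the 'Group B' cases.
[count: 7, shape: triangle, weight: 13, size: 1]: weight = 13, size = 1 — fails this test, so Group B. [count: 7, shape: circle, weight: 12, size: 5]: weight = 12, size = 5 — fails this test, so Group B. [count: 12, shape: circle, weight: 7, size: 2]: weight = 7, size = 2 — matches, so Group A. [count: 3, shape: star, weight: 15, size: 1]: weight = 15, size = 1 — fails this test, so Group B. [count: 8, shape: circle, weight: 20, size: 2]: weight = 20, size = 2 — fails this test, so Group B.

Group B, Group B, Group A, Group B, Group B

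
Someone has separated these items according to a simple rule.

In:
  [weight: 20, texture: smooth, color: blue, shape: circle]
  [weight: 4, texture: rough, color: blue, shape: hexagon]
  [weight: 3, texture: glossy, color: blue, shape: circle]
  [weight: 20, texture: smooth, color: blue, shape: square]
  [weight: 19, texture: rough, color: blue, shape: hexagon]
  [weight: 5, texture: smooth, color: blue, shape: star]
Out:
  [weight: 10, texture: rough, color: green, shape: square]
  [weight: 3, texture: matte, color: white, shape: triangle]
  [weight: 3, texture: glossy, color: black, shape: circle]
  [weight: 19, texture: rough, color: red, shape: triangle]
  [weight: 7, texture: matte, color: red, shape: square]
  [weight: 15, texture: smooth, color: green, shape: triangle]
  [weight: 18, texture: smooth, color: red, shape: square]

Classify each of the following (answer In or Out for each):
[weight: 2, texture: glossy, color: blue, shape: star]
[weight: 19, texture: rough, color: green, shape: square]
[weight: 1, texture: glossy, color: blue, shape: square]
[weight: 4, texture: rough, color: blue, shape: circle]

The distinguishing property — color is blue — holds for all the 'In' cases and none of the 'Out' cases.
[weight: 2, texture: glossy, color: blue, shape: star] — color is blue, hence In. [weight: 19, texture: rough, color: green, shape: square] — color is green, hence Out. [weight: 1, texture: glossy, color: blue, shape: square] — color is blue, hence In. [weight: 4, texture: rough, color: blue, shape: circle] — color is blue, hence In.

In, Out, In, In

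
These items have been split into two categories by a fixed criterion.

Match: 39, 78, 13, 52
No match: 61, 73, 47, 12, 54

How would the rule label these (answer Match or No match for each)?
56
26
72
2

All 'Match' examples share one property — multiple of 13 — and every 'No match' example lacks it.
56 — 56 = 13·4 + 4, hence No match.
26 — 26 = 13·2, hence Match.
72 — 72 = 13·5 + 7, hence No match.
2 — 2 = 13·0 + 2, hence No match.

No match, Match, No match, No match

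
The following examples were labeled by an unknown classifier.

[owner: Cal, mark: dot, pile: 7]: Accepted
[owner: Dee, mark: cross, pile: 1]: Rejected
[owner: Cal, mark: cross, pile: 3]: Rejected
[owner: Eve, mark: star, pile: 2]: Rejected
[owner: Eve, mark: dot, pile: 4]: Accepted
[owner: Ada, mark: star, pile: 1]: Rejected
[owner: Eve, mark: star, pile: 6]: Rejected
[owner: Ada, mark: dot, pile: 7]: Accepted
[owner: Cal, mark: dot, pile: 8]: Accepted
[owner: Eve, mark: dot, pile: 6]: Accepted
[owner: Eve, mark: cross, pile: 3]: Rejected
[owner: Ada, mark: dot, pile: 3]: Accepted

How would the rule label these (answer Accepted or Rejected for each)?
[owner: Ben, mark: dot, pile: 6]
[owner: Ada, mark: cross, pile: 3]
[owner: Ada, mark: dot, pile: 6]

Accepted, Rejected, Accepted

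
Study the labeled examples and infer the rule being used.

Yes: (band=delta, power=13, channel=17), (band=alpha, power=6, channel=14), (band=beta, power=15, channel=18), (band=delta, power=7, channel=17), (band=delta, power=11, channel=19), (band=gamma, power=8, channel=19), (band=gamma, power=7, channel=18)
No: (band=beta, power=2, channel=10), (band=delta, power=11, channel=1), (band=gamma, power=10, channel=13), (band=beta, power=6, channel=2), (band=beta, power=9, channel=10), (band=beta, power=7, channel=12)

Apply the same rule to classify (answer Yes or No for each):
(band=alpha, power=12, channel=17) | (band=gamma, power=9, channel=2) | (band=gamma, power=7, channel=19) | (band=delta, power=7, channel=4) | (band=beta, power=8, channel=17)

Yes, No, Yes, No, Yes

All 'Yes' examples share one property — channel ≥ 14 — and every 'No' example lacks it.
(band=alpha, power=12, channel=17) — channel = 17, hence Yes.
(band=gamma, power=9, channel=2) — channel = 2, hence No.
(band=gamma, power=7, channel=19) — channel = 19, hence Yes.
(band=delta, power=7, channel=4) — channel = 4, hence No.
(band=beta, power=8, channel=17) — channel = 17, hence Yes.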